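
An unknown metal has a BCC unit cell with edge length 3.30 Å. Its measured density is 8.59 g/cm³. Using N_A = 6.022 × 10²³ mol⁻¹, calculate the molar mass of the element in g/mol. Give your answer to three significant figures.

92.9 g/mol

A BCC cell has Z = 2 atoms; a = 3.300 × 10^-8 cm.
M = ρ·N_A·a³/Z = 8.59 × 6.022 × 10²³ × 3.594 × 10^-23 / 2 = 92.9 g/mol.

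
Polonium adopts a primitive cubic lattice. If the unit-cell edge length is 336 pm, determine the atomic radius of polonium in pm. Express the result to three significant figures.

In a simple cubic lattice, atoms touch along the cell edge, so a = 2r.
r = a/2 = 336/2 = 168 pm.

168 pm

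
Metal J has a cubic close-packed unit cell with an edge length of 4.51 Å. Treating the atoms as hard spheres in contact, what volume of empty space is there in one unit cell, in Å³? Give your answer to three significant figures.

23.8 Å³

In an FCC lattice atoms touch along the face diagonal, so √2·a = 4r, so r = 0.3536a = 1.595 Å.
V_cell = a³ = 91.73 Å³; V_atoms = 4 × (4/3)πr³ = 67.93 Å³.
Empty space = 91.73 − 67.93 = 23.8 Å³.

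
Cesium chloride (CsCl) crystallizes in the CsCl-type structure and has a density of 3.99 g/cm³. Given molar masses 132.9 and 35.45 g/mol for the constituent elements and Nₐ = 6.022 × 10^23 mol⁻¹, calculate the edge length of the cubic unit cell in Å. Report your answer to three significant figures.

M(CsCl) = 168.35 g/mol; Z = 1 formula unit per cell.
a³ = Z·M/(N_A·ρ) = 1 × 168.35 / (6.022 × 10²³ × 3.99) = 7.006 × 10^-23 cm³, so a = 4.123 × 10^-8 cm = 4.12 Å.

4.12 Å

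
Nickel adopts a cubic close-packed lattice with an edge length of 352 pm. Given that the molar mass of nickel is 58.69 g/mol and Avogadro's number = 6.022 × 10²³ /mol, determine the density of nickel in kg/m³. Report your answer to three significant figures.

An FCC unit cell contains Z = 4 atoms.
Cell volume: a³ = (352 pm)³ = (3.520 × 10^-8 cm)³ = 4.361 × 10^-23 cm³.
ρ = Z·M/(N_A·a³) = 4 × 58.69 / (6.022 × 10²³ × 4.361 × 10^-23) = 8.938 g/cm³ = 8940 kg/m³.

8940 kg/m³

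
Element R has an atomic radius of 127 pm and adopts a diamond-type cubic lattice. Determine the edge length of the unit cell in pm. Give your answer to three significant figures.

587 pm

In a diamond cubic lattice, nearest neighbors lie along the body diagonal with √3·a = 8r.
a = 8r/√3 = 8 × 127 / 1.7321 = 587 pm.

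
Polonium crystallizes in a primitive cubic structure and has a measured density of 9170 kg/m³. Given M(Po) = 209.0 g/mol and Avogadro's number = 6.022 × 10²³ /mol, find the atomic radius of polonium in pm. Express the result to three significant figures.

168 pm

For a simple cubic cell (Z = 1), a³ = Z·M/(N_A·ρ) = 1 × 209.0 / (6.022 × 10²³ × 9.170) = 3.785 × 10^-23 cm³, so a = 3.357 × 10^-8 cm = 335.7 pm.
Atoms touch along the cell edge, so a = 2r, so r = 0.5000 × a = 168 pm.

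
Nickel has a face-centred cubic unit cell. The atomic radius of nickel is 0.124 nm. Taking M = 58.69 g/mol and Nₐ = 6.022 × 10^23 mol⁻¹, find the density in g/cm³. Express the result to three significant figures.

In an FCC lattice, atoms touch along the face diagonal, so √2·a = 4r, giving a = 0.3507 nm = 3.507 × 10^-8 cm.
With Z = 4, ρ = Z·M/(N_A·a³) = 4 × 58.69 / (6.022 × 10²³ × 4.314 × 10^-23) = 9.036 g/cm³.

9.04 g/cm³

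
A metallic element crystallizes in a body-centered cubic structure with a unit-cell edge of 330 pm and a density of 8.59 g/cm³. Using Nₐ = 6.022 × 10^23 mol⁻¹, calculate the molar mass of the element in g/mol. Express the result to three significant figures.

A BCC cell has Z = 2 atoms; a = 3.300 × 10^-8 cm.
M = ρ·N_A·a³/Z = 8.59 × 6.022 × 10²³ × 3.594 × 10^-23 / 2 = 92.9 g/mol.

92.9 g/mol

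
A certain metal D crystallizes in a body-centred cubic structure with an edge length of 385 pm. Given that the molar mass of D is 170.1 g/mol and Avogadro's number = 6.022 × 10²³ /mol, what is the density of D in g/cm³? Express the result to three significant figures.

9.90 g/cm³

A BCC unit cell contains Z = 2 atoms.
Cell volume: a³ = (385 pm)³ = (3.850 × 10^-8 cm)³ = 5.707 × 10^-23 cm³.
ρ = Z·M/(N_A·a³) = 2 × 170.1 / (6.022 × 10²³ × 5.707 × 10^-23) = 9.899 g/cm³.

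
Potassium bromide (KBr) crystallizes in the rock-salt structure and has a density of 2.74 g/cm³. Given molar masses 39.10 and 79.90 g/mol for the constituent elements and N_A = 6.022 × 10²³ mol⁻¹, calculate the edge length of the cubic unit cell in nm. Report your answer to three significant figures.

0.661 nm

M(KBr) = 119.0 g/mol; Z = 4 formula units per cell.
a³ = Z·M/(N_A·ρ) = 4 × 119.0 / (6.022 × 10²³ × 2.74) = 2.885 × 10^-22 cm³, so a = 6.608 × 10^-8 cm = 0.661 nm.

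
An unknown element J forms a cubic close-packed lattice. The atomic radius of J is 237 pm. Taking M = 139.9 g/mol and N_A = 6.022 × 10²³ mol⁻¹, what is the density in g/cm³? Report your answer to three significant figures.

In an FCC lattice, atoms touch along the face diagonal, so √2·a = 4r, giving a = 670.3 pm = 6.703 × 10^-8 cm.
With Z = 4, ρ = Z·M/(N_A·a³) = 4 × 139.9 / (6.022 × 10²³ × 3.012 × 10^-22) = 3.085 g/cm³.

3.09 g/cm³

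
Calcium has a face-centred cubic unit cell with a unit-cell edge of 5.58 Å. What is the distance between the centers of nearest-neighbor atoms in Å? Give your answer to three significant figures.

In an FCC structure, atoms touch along the face diagonal, so √2·a = 4r; the nearest-neighbor distance equals 2r = 0.7071·a.
d = 0.7071 × 5.58 = 3.95 Å.

3.95 Å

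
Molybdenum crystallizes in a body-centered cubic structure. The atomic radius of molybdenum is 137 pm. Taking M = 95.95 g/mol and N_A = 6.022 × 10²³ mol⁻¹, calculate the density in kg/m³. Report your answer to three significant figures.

10100 kg/m³

In a BCC lattice, atoms touch along the body diagonal, so √3·a = 4r, giving a = 316.4 pm = 3.164 × 10^-8 cm.
With Z = 2, ρ = Z·M/(N_A·a³) = 2 × 95.95 / (6.022 × 10²³ × 3.167 × 10^-23) = 10.06 g/cm³ = 10100 kg/m³.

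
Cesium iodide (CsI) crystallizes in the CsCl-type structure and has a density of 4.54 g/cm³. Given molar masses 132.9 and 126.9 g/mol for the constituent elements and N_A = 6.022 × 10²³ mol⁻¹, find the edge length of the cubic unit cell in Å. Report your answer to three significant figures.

M(CsI) = 259.8 g/mol; Z = 1 formula unit per cell.
a³ = Z·M/(N_A·ρ) = 1 × 259.8 / (6.022 × 10²³ × 4.54) = 9.503 × 10^-23 cm³, so a = 4.563 × 10^-8 cm = 4.56 Å.

4.56 Å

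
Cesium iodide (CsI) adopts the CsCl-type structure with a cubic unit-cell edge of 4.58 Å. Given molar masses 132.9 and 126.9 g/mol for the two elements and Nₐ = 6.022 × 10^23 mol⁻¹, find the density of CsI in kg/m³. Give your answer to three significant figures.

The CsCl-type structure contains Z = 1 formula unit per cell; M(CsI) = 132.9 + 126.9 = 259.8 g/mol.
a³ = (4.580 × 10^-8 cm)³ = 9.607 × 10^-23 cm³.
ρ = 1 × 259.8 / (6.022 × 10²³ × 9.607 × 10^-23) = 4.491 g/cm³ = 4490 kg/m³.

4490 kg/m³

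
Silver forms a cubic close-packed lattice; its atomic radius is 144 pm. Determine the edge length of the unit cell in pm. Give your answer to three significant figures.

In an FCC lattice, atoms touch along the face diagonal, so √2·a = 4r.
a = 4r/√2 = 4 × 144 / 1.4142 = 407 pm.

407 pm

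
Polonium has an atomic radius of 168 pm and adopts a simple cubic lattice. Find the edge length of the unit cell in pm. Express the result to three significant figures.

In a simple cubic lattice, atoms touch along the cell edge, so a = 2r.
a = 2r = 2 × 168 = 336 pm.

336 pm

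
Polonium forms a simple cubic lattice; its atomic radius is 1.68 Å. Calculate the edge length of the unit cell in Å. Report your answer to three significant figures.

3.36 Å

In a simple cubic lattice, atoms touch along the cell edge, so a = 2r.
a = 2r = 2 × 1.68 = 3.36 Å.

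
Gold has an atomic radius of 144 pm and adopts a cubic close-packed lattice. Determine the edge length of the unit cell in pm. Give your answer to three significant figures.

In an FCC lattice, atoms touch along the face diagonal, so √2·a = 4r.
a = 4r/√2 = 4 × 144 / 1.4142 = 407 pm.

407 pm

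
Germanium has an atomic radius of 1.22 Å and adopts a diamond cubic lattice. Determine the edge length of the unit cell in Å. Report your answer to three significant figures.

5.63 Å

In a diamond cubic lattice, nearest neighbors lie along the body diagonal with √3·a = 8r.
a = 8r/√3 = 8 × 1.22 / 1.7321 = 5.63 Å.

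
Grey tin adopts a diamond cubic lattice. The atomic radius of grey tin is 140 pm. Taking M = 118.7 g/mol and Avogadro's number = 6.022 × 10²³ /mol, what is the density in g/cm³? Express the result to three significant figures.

In a diamond cubic lattice, nearest neighbors lie along the body diagonal with √3·a = 8r, giving a = 646.6 pm = 6.466 × 10^-8 cm.
With Z = 8, ρ = Z·M/(N_A·a³) = 8 × 118.7 / (6.022 × 10²³ × 2.704 × 10^-22) = 5.832 g/cm³.

5.83 g/cm³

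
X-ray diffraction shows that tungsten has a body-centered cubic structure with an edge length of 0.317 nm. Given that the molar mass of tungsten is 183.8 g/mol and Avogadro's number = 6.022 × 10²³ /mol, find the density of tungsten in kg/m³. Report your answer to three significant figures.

A BCC unit cell contains Z = 2 atoms.
Cell volume: a³ = (0.317 nm)³ = (3.170 × 10^-8 cm)³ = 3.186 × 10^-23 cm³.
ρ = Z·M/(N_A·a³) = 2 × 183.8 / (6.022 × 10²³ × 3.186 × 10^-23) = 19.16 g/cm³ = 19200 kg/m³.

19200 kg/m³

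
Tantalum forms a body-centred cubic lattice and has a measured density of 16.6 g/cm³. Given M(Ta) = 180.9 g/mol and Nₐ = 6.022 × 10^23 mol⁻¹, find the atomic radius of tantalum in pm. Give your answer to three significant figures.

143 pm

For a BCC cell (Z = 2), a³ = Z·M/(N_A·ρ) = 2 × 180.9 / (6.022 × 10²³ × 16.60) = 3.619 × 10^-23 cm³, so a = 3.308 × 10^-8 cm = 330.8 pm.
Atoms touch along the body diagonal, so √3·a = 4r, so r = 0.4330 × a = 143 pm.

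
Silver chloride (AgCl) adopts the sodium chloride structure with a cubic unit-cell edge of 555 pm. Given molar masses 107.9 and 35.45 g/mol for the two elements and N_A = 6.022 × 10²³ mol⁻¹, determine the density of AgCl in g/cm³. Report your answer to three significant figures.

The sodium chloride structure contains Z = 4 formula units per cell; M(AgCl) = 107.9 + 35.45 = 143.35 g/mol.
a³ = (5.550 × 10^-8 cm)³ = 1.710 × 10^-22 cm³.
ρ = 4 × 143.35 / (6.022 × 10²³ × 1.710 × 10^-22) = 5.570 g/cm³.

5.57 g/cm³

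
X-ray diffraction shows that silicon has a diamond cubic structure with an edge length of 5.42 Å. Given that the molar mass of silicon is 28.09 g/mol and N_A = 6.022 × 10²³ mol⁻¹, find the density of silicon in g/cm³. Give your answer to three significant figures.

A diamond cubic unit cell contains Z = 8 atoms.
Cell volume: a³ = (5.42 Å)³ = (5.420 × 10^-8 cm)³ = 1.592 × 10^-22 cm³.
ρ = Z·M/(N_A·a³) = 8 × 28.09 / (6.022 × 10²³ × 1.592 × 10^-22) = 2.344 g/cm³.

2.34 g/cm³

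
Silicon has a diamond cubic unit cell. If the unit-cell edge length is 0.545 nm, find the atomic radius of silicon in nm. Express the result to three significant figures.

In a diamond cubic lattice, nearest neighbors lie along the body diagonal with √3·a = 8r.
r = √3·a/8 = 1.7321 × 0.545 / 8 = 0.118 nm.

0.118 nm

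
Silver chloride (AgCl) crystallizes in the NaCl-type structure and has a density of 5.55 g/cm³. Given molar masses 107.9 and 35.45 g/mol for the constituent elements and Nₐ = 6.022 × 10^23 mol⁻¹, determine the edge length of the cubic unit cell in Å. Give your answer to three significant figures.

5.56 Å

M(AgCl) = 143.35 g/mol; Z = 4 formula units per cell.
a³ = Z·M/(N_A·ρ) = 4 × 143.35 / (6.022 × 10²³ × 5.55) = 1.716 × 10^-22 cm³, so a = 5.557 × 10^-8 cm = 5.56 Å.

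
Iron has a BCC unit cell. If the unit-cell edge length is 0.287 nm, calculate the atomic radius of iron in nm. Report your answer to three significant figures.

0.124 nm

In a BCC lattice, atoms touch along the body diagonal, so √3·a = 4r.
r = √3·a/4 = 1.7321 × 0.287 / 4 = 0.124 nm.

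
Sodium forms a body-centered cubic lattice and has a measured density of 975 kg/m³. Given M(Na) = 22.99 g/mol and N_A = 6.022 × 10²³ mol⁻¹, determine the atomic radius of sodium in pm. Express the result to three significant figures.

185 pm

For a BCC cell (Z = 2), a³ = Z·M/(N_A·ρ) = 2 × 22.99 / (6.022 × 10²³ × 0.9750) = 7.831 × 10^-23 cm³, so a = 4.278 × 10^-8 cm = 427.8 pm.
Atoms touch along the body diagonal, so √3·a = 4r, so r = 0.4330 × a = 185 pm.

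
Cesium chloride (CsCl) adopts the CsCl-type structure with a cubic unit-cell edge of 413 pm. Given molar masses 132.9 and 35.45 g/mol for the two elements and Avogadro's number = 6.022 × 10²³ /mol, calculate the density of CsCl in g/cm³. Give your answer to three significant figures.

3.97 g/cm³

The CsCl-type structure contains Z = 1 formula unit per cell; M(CsCl) = 132.9 + 35.45 = 168.35 g/mol.
a³ = (4.130 × 10^-8 cm)³ = 7.044 × 10^-23 cm³.
ρ = 1 × 168.35 / (6.022 × 10²³ × 7.044 × 10^-23) = 3.968 g/cm³.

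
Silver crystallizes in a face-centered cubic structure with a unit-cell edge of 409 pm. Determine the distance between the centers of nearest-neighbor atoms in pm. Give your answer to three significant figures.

289 pm

In an FCC structure, atoms touch along the face diagonal, so √2·a = 4r; the nearest-neighbor distance equals 2r = 0.7071·a.
d = 0.7071 × 409 = 289 pm.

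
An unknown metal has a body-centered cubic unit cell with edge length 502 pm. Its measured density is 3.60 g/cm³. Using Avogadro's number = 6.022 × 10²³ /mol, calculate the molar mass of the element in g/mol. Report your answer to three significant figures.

137 g/mol

A BCC cell has Z = 2 atoms; a = 5.020 × 10^-8 cm.
M = ρ·N_A·a³/Z = 3.60 × 6.022 × 10²³ × 1.265 × 10^-22 / 2 = 137 g/mol.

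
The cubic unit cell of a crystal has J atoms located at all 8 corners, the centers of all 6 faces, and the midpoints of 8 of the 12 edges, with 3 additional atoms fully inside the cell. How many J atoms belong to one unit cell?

9

Corner atoms are shared by 8 cells (1/8 each), face atoms by 2 (1/2 each), edge atoms by 4 (1/4 each), interior atoms are unshared.
Net atoms = 8 × 1/8 + 6 × 1/2 + 8 × 1/4 + 3 = 1 + 3 + 2 + 3 = 9.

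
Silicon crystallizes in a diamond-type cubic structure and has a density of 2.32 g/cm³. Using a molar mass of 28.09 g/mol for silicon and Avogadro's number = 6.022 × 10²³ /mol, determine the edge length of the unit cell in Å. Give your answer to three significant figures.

5.44 Å

With Z = 8 atoms per diamond cubic cell, a³ = Z·M/(N_A·ρ) = 8 × 28.09 / (6.022 × 10²³ × 2.320 g/cm³) = 1.608 × 10^-22 cm³.
a = (1.608 × 10^-22)^(1/3) = 5.438 × 10^-8 cm = 5.44 Å.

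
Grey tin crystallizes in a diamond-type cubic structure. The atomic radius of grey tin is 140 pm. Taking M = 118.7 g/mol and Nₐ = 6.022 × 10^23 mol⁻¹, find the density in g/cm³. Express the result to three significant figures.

In a diamond cubic lattice, nearest neighbors lie along the body diagonal with √3·a = 8r, giving a = 646.6 pm = 6.466 × 10^-8 cm.
With Z = 8, ρ = Z·M/(N_A·a³) = 8 × 118.7 / (6.022 × 10²³ × 2.704 × 10^-22) = 5.832 g/cm³.

5.83 g/cm³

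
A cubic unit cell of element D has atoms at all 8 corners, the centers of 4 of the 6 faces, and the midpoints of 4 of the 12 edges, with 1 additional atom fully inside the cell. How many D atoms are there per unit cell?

5

Corner atoms are shared by 8 cells (1/8 each), face atoms by 2 (1/2 each), edge atoms by 4 (1/4 each), interior atoms are unshared.
Net atoms = 8 × 1/8 + 4 × 1/2 + 4 × 1/4 + 1 = 1 + 2 + 1 + 1 = 5.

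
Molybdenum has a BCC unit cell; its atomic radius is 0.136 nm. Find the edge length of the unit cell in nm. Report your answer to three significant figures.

In a BCC lattice, atoms touch along the body diagonal, so √3·a = 4r.
a = 4r/√3 = 4 × 0.136 / 1.7321 = 0.314 nm.

0.314 nm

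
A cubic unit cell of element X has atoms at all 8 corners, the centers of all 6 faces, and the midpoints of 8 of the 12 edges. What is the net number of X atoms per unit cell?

Corner atoms are shared by 8 cells (1/8 each), face atoms by 2 (1/2 each), edge atoms by 4 (1/4 each).
Net atoms = 8 × 1/8 + 6 × 1/2 + 8 × 1/4 = 1 + 3 + 2 = 6.

6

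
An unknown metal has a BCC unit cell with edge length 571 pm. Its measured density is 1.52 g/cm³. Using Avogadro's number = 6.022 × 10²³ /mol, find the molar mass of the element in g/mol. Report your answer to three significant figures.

85.2 g/mol

A BCC cell has Z = 2 atoms; a = 5.710 × 10^-8 cm.
M = ρ·N_A·a³/Z = 1.52 × 6.022 × 10²³ × 1.862 × 10^-22 / 2 = 85.2 g/mol.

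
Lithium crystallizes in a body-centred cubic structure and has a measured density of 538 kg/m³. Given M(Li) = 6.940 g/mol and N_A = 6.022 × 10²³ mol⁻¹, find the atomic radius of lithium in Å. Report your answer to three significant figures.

For a BCC cell (Z = 2), a³ = Z·M/(N_A·ρ) = 2 × 6.940 / (6.022 × 10²³ × 0.5380) = 4.284 × 10^-23 cm³, so a = 3.499 × 10^-8 cm = 3.499 Å.
Atoms touch along the body diagonal, so √3·a = 4r, so r = 0.4330 × a = 1.52 Å.

1.52 Å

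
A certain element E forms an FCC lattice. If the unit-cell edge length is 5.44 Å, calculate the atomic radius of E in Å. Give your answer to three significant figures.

1.92 Å

In an FCC lattice, atoms touch along the face diagonal, so √2·a = 4r.
r = √2·a/4 = 1.4142 × 5.44 / 4 = 1.92 Å.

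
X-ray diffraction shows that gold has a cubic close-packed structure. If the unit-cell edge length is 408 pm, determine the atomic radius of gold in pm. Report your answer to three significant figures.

In an FCC lattice, atoms touch along the face diagonal, so √2·a = 4r.
r = √2·a/4 = 1.4142 × 408 / 4 = 144 pm.

144 pm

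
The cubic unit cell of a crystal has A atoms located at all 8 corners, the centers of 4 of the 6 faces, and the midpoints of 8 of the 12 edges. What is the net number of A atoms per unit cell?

5

Corner atoms are shared by 8 cells (1/8 each), face atoms by 2 (1/2 each), edge atoms by 4 (1/4 each).
Net atoms = 8 × 1/8 + 4 × 1/2 + 8 × 1/4 = 1 + 2 + 2 = 5.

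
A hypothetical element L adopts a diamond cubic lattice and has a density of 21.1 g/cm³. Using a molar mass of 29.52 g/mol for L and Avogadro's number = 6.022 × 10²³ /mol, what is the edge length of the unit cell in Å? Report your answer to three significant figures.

With Z = 8 atoms per diamond cubic cell, a³ = Z·M/(N_A·ρ) = 8 × 29.52 / (6.022 × 10²³ × 21.10 g/cm³) = 1.859 × 10^-23 cm³.
a = (1.859 × 10^-23)^(1/3) = 2.649 × 10^-8 cm = 2.65 Å.

2.65 Å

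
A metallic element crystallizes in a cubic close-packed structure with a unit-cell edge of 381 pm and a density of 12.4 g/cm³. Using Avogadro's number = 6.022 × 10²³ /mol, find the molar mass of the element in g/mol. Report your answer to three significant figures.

103 g/mol

An FCC cell has Z = 4 atoms; a = 3.810 × 10^-8 cm.
M = ρ·N_A·a³/Z = 12.4 × 6.022 × 10²³ × 5.531 × 10^-23 / 4 = 103 g/mol.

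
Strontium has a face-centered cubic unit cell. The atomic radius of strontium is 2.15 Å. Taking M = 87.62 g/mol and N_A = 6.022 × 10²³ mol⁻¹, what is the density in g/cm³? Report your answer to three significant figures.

2.59 g/cm³

In an FCC lattice, atoms touch along the face diagonal, so √2·a = 4r, giving a = 6.081 Å = 6.081 × 10^-8 cm.
With Z = 4, ρ = Z·M/(N_A·a³) = 4 × 87.62 / (6.022 × 10²³ × 2.249 × 10^-22) = 2.588 g/cm³.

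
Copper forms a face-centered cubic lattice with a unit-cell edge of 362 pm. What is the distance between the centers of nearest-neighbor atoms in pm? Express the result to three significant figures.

256 pm

In an FCC structure, atoms touch along the face diagonal, so √2·a = 4r; the nearest-neighbor distance equals 2r = 0.7071·a.
d = 0.7071 × 362 = 256 pm.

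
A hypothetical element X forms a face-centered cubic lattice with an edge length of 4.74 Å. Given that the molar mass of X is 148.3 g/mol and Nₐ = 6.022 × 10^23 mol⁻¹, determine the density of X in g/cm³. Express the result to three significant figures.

An FCC unit cell contains Z = 4 atoms.
Cell volume: a³ = (4.74 Å)³ = (4.740 × 10^-8 cm)³ = 1.065 × 10^-22 cm³.
ρ = Z·M/(N_A·a³) = 4 × 148.3 / (6.022 × 10²³ × 1.065 × 10^-22) = 9.250 g/cm³.

9.25 g/cm³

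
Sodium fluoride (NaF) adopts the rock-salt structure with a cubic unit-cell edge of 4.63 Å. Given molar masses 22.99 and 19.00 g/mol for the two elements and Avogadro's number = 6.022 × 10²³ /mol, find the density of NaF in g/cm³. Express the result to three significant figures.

The rock-salt structure contains Z = 4 formula units per cell; M(NaF) = 22.99 + 19.00 = 41.99 g/mol.
a³ = (4.630 × 10^-8 cm)³ = 9.925 × 10^-23 cm³.
ρ = 4 × 41.99 / (6.022 × 10²³ × 9.925 × 10^-23) = 2.810 g/cm³.

2.81 g/cm³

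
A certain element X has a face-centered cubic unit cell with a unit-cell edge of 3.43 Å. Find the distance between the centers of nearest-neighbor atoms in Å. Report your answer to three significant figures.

2.43 Å

In an FCC structure, atoms touch along the face diagonal, so √2·a = 4r; the nearest-neighbor distance equals 2r = 0.7071·a.
d = 0.7071 × 3.43 = 2.43 Å.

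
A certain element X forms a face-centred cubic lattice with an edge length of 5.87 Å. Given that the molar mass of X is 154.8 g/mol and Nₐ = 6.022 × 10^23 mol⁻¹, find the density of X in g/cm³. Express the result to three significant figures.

5.08 g/cm³

An FCC unit cell contains Z = 4 atoms.
Cell volume: a³ = (5.87 Å)³ = (5.870 × 10^-8 cm)³ = 2.023 × 10^-22 cm³.
ρ = Z·M/(N_A·a³) = 4 × 154.8 / (6.022 × 10²³ × 2.023 × 10^-22) = 5.084 g/cm³.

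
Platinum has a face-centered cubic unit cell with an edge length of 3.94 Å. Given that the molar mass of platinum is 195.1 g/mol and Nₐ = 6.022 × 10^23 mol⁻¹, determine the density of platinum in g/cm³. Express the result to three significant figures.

An FCC unit cell contains Z = 4 atoms.
Cell volume: a³ = (3.94 Å)³ = (3.940 × 10^-8 cm)³ = 6.116 × 10^-23 cm³.
ρ = Z·M/(N_A·a³) = 4 × 195.1 / (6.022 × 10²³ × 6.116 × 10^-23) = 21.19 g/cm³.

21.2 g/cm³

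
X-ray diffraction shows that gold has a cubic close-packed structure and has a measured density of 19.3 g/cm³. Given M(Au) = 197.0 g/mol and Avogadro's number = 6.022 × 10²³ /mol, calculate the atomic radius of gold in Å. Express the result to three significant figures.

For an FCC cell (Z = 4), a³ = Z·M/(N_A·ρ) = 4 × 197.0 / (6.022 × 10²³ × 19.30) = 6.780 × 10^-23 cm³, so a = 4.078 × 10^-8 cm = 4.078 Å.
Atoms touch along the face diagonal, so √2·a = 4r, so r = 0.3536 × a = 1.44 Å.

1.44 Å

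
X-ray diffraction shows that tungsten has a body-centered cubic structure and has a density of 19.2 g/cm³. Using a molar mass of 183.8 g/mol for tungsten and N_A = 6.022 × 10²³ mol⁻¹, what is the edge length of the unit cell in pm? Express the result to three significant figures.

With Z = 2 atoms per BCC cell, a³ = Z·M/(N_A·ρ) = 2 × 183.8 / (6.022 × 10²³ × 19.20 g/cm³) = 3.179 × 10^-23 cm³.
a = (3.179 × 10^-23)^(1/3) = 3.168 × 10^-8 cm = 317 pm.

317 pm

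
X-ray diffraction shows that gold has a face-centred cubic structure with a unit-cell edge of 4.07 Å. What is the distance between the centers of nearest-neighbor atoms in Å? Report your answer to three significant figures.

In an FCC structure, atoms touch along the face diagonal, so √2·a = 4r; the nearest-neighbor distance equals 2r = 0.7071·a.
d = 0.7071 × 4.07 = 2.88 Å.

2.88 Å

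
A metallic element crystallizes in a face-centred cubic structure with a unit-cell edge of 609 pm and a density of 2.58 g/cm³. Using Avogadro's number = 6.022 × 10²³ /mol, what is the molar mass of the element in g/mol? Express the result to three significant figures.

87.7 g/mol

An FCC cell has Z = 4 atoms; a = 6.090 × 10^-8 cm.
M = ρ·N_A·a³/Z = 2.58 × 6.022 × 10²³ × 2.259 × 10^-22 / 4 = 87.7 g/mol.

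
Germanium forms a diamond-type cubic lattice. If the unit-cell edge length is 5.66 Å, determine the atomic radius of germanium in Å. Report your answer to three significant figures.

1.23 Å

In a diamond cubic lattice, nearest neighbors lie along the body diagonal with √3·a = 8r.
r = √3·a/8 = 1.7321 × 5.66 / 8 = 1.23 Å.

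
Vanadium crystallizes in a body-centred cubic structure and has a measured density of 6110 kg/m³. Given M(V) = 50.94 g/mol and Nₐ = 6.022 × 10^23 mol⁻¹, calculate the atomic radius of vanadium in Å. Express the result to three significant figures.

1.31 Å

For a BCC cell (Z = 2), a³ = Z·M/(N_A·ρ) = 2 × 50.94 / (6.022 × 10²³ × 6.110) = 2.769 × 10^-23 cm³, so a = 3.025 × 10^-8 cm = 3.025 Å.
Atoms touch along the body diagonal, so √3·a = 4r, so r = 0.4330 × a = 1.31 Å.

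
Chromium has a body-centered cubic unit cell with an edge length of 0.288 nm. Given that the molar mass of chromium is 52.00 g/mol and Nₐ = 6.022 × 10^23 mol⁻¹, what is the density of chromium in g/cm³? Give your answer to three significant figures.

A BCC unit cell contains Z = 2 atoms.
Cell volume: a³ = (0.288 nm)³ = (2.880 × 10^-8 cm)³ = 2.389 × 10^-23 cm³.
ρ = Z·M/(N_A·a³) = 2 × 52.00 / (6.022 × 10²³ × 2.389 × 10^-23) = 7.230 g/cm³.

7.23 g/cm³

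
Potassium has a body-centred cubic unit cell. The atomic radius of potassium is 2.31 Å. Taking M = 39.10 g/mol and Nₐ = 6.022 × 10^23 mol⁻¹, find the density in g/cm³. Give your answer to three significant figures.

0.855 g/cm³

In a BCC lattice, atoms touch along the body diagonal, so √3·a = 4r, giving a = 5.335 Å = 5.335 × 10^-8 cm.
With Z = 2, ρ = Z·M/(N_A·a³) = 2 × 39.10 / (6.022 × 10²³ × 1.518 × 10^-22) = 0.8553 g/cm³.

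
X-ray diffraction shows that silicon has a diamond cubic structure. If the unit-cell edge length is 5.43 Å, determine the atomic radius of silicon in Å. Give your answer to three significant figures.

1.18 Å

In a diamond cubic lattice, nearest neighbors lie along the body diagonal with √3·a = 8r.
r = √3·a/8 = 1.7321 × 5.43 / 8 = 1.18 Å.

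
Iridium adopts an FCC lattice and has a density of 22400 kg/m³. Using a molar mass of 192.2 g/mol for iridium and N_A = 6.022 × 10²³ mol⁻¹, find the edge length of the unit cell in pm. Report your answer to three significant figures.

With Z = 4 atoms per FCC cell, a³ = Z·M/(N_A·ρ) = 4 × 192.2 / (6.022 × 10²³ × 22.40 g/cm³) = 5.699 × 10^-23 cm³.
a = (5.699 × 10^-23)^(1/3) = 3.848 × 10^-8 cm = 385 pm.

385 pm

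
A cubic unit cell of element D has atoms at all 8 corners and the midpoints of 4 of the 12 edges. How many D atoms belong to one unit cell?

2

Corner atoms are shared by 8 cells (1/8 each), edge atoms by 4 (1/4 each).
Net atoms = 8 × 1/8 + 4 × 1/4 = 1 + 1 = 2.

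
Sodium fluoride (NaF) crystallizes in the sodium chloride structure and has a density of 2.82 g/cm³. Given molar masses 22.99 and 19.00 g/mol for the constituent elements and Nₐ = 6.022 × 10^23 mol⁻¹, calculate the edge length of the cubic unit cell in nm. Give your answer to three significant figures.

0.462 nm

M(NaF) = 41.99 g/mol; Z = 4 formula units per cell.
a³ = Z·M/(N_A·ρ) = 4 × 41.99 / (6.022 × 10²³ × 2.82) = 9.890 × 10^-23 cm³, so a = 4.625 × 10^-8 cm = 0.462 nm.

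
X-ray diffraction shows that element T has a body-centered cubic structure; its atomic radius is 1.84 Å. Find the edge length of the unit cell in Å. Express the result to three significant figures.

4.25 Å

In a BCC lattice, atoms touch along the body diagonal, so √3·a = 4r.
a = 4r/√3 = 4 × 1.84 / 1.7321 = 4.25 Å.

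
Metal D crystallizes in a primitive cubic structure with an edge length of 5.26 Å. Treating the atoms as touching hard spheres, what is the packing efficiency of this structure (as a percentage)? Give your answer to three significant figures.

52.4%

In a simple cubic lattice atoms touch along the cell edge, so a = 2r, so r = 0.5000a = 2.630 Å.
Packing fraction = Z·(4/3)πr³ / a³ = 1 × (4/3)π × (2.630)³ / (5.26)³ = 0.5236 = 52.4%.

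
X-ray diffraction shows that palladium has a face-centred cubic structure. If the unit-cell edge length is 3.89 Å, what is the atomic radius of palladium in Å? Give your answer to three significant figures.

1.38 Å

In an FCC lattice, atoms touch along the face diagonal, so √2·a = 4r.
r = √2·a/4 = 1.4142 × 3.89 / 4 = 1.38 Å.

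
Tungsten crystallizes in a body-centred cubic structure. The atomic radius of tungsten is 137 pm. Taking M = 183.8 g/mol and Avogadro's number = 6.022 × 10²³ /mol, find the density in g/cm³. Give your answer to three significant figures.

In a BCC lattice, atoms touch along the body diagonal, so √3·a = 4r, giving a = 316.4 pm = 3.164 × 10^-8 cm.
With Z = 2, ρ = Z·M/(N_A·a³) = 2 × 183.8 / (6.022 × 10²³ × 3.167 × 10^-23) = 19.27 g/cm³.

19.3 g/cm³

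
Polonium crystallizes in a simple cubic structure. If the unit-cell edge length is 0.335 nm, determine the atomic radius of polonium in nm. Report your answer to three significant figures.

0.168 nm

In a simple cubic lattice, atoms touch along the cell edge, so a = 2r.
r = a/2 = 0.335/2 = 0.168 nm.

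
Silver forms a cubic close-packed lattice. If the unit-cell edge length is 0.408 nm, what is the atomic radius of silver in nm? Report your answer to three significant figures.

0.144 nm

In an FCC lattice, atoms touch along the face diagonal, so √2·a = 4r.
r = √2·a/4 = 1.4142 × 0.408 / 4 = 0.144 nm.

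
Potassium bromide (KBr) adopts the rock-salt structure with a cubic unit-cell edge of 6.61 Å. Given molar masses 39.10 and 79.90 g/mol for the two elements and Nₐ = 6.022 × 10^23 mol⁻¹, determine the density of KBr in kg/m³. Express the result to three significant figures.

2740 kg/m³

The rock-salt structure contains Z = 4 formula units per cell; M(KBr) = 39.10 + 79.90 = 119.0 g/mol.
a³ = (6.610 × 10^-8 cm)³ = 2.888 × 10^-22 cm³.
ρ = 4 × 119.0 / (6.022 × 10²³ × 2.888 × 10^-22) = 2.737 g/cm³ = 2740 kg/m³.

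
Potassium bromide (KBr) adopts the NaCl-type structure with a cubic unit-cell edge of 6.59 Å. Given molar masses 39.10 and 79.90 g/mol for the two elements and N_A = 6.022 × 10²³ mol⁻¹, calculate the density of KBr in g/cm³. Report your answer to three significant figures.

The NaCl-type structure contains Z = 4 formula units per cell; M(KBr) = 39.10 + 79.90 = 119.0 g/mol.
a³ = (6.590 × 10^-8 cm)³ = 2.862 × 10^-22 cm³.
ρ = 4 × 119.0 / (6.022 × 10²³ × 2.862 × 10^-22) = 2.762 g/cm³.

2.76 g/cm³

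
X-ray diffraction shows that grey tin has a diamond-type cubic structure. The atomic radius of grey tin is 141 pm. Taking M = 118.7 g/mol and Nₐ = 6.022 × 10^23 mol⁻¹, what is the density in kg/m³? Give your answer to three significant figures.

5710 kg/m³

In a diamond cubic lattice, nearest neighbors lie along the body diagonal with √3·a = 8r, giving a = 651.3 pm = 6.513 × 10^-8 cm.
With Z = 8, ρ = Z·M/(N_A·a³) = 8 × 118.7 / (6.022 × 10²³ × 2.762 × 10^-22) = 5.709 g/cm³ = 5710 kg/m³.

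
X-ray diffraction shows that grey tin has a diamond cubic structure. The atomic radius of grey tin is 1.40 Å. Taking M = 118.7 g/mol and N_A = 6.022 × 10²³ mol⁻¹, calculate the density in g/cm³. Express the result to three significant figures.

In a diamond cubic lattice, nearest neighbors lie along the body diagonal with √3·a = 8r, giving a = 6.466 Å = 6.466 × 10^-8 cm.
With Z = 8, ρ = Z·M/(N_A·a³) = 8 × 118.7 / (6.022 × 10²³ × 2.704 × 10^-22) = 5.832 g/cm³.

5.83 g/cm³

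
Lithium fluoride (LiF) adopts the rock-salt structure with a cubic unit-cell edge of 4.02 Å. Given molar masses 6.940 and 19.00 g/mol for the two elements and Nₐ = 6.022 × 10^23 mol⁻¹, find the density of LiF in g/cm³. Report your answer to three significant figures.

The rock-salt structure contains Z = 4 formula units per cell; M(LiF) = 6.940 + 19.00 = 25.94 g/mol.
a³ = (4.020 × 10^-8 cm)³ = 6.496 × 10^-23 cm³.
ρ = 4 × 25.94 / (6.022 × 10²³ × 6.496 × 10^-23) = 2.652 g/cm³.

2.65 g/cm³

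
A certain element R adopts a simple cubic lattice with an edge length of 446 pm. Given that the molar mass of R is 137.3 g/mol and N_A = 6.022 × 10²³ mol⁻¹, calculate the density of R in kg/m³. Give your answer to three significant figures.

A simple cubic unit cell contains Z = 1 atom.
Cell volume: a³ = (446 pm)³ = (4.460 × 10^-8 cm)³ = 8.872 × 10^-23 cm³.
ρ = Z·M/(N_A·a³) = 1 × 137.3 / (6.022 × 10²³ × 8.872 × 10^-23) = 2.570 g/cm³ = 2570 kg/m³.

2570 kg/m³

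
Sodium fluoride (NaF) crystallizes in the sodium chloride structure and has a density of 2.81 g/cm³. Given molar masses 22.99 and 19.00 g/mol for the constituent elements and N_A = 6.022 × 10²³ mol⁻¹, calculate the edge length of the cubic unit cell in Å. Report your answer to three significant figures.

M(NaF) = 41.99 g/mol; Z = 4 formula units per cell.
a³ = Z·M/(N_A·ρ) = 4 × 41.99 / (6.022 × 10²³ × 2.81) = 9.926 × 10^-23 cm³, so a = 4.630 × 10^-8 cm = 4.63 Å.

4.63 Å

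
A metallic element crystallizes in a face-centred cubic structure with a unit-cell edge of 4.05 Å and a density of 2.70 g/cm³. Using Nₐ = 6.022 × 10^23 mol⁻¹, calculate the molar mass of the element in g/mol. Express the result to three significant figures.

An FCC cell has Z = 4 atoms; a = 4.050 × 10^-8 cm.
M = ρ·N_A·a³/Z = 2.70 × 6.022 × 10²³ × 6.643 × 10^-23 / 4 = 27.0 g/mol.

27.0 g/mol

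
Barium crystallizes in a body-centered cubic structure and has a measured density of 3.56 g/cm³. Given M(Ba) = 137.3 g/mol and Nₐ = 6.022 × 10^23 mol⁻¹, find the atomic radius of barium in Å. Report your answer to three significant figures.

For a BCC cell (Z = 2), a³ = Z·M/(N_A·ρ) = 2 × 137.3 / (6.022 × 10²³ × 3.560) = 1.281 × 10^-22 cm³, so a = 5.041 × 10^-8 cm = 5.041 Å.
Atoms touch along the body diagonal, so √3·a = 4r, so r = 0.4330 × a = 2.18 Å.

2.18 Å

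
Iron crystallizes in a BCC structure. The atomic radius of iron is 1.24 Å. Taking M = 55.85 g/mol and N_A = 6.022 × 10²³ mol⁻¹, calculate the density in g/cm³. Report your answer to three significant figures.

In a BCC lattice, atoms touch along the body diagonal, so √3·a = 4r, giving a = 2.864 Å = 2.864 × 10^-8 cm.
With Z = 2, ρ = Z·M/(N_A·a³) = 2 × 55.85 / (6.022 × 10²³ × 2.348 × 10^-23) = 7.899 g/cm³.

7.90 g/cm³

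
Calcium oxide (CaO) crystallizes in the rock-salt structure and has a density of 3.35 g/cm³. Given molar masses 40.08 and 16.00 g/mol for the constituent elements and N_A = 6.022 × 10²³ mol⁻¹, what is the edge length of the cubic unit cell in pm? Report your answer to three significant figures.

M(CaO) = 56.08 g/mol; Z = 4 formula units per cell.
a³ = Z·M/(N_A·ρ) = 4 × 56.08 / (6.022 × 10²³ × 3.35) = 1.112 × 10^-22 cm³, so a = 4.809 × 10^-8 cm = 481 pm.

481 pm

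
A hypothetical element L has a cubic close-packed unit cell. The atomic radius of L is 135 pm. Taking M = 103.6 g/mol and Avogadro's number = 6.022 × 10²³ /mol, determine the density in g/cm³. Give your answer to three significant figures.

In an FCC lattice, atoms touch along the face diagonal, so √2·a = 4r, giving a = 381.8 pm = 3.818 × 10^-8 cm.
With Z = 4, ρ = Z·M/(N_A·a³) = 4 × 103.6 / (6.022 × 10²³ × 5.567 × 10^-23) = 12.36 g/cm³.

12.4 g/cm³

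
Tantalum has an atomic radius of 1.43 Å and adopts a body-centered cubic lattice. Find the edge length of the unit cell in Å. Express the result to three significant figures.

3.30 Å

In a BCC lattice, atoms touch along the body diagonal, so √3·a = 4r.
a = 4r/√3 = 4 × 1.43 / 1.7321 = 3.30 Å.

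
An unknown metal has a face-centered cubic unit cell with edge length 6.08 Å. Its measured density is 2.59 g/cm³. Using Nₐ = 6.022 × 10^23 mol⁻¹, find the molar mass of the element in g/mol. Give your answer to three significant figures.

87.6 g/mol

An FCC cell has Z = 4 atoms; a = 6.080 × 10^-8 cm.
M = ρ·N_A·a³/Z = 2.59 × 6.022 × 10²³ × 2.248 × 10^-22 / 4 = 87.6 g/mol.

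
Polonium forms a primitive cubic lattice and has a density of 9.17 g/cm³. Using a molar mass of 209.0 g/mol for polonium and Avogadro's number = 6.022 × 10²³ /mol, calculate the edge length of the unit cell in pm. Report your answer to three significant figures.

With Z = 1 atom per simple cubic cell, a³ = Z·M/(N_A·ρ) = 1 × 209.0 / (6.022 × 10²³ × 9.170 g/cm³) = 3.785 × 10^-23 cm³.
a = (3.785 × 10^-23)^(1/3) = 3.357 × 10^-8 cm = 336 pm.

336 pm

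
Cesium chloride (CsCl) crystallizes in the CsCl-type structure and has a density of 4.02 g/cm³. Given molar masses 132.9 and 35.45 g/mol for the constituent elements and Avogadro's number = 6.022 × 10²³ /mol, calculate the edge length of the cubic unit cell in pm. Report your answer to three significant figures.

M(CsCl) = 168.35 g/mol; Z = 1 formula unit per cell.
a³ = Z·M/(N_A·ρ) = 1 × 168.35 / (6.022 × 10²³ × 4.02) = 6.954 × 10^-23 cm³, so a = 4.112 × 10^-8 cm = 411 pm.

411 pm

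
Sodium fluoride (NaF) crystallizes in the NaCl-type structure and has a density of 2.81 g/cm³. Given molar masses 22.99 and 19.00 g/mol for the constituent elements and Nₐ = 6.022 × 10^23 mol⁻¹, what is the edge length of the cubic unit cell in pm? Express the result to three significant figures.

463 pm

M(NaF) = 41.99 g/mol; Z = 4 formula units per cell.
a³ = Z·M/(N_A·ρ) = 4 × 41.99 / (6.022 × 10²³ × 2.81) = 9.926 × 10^-23 cm³, so a = 4.630 × 10^-8 cm = 463 pm.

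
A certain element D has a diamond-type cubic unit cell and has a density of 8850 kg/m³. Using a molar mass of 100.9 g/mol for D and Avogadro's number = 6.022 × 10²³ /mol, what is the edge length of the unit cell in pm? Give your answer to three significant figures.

533 pm

With Z = 8 atoms per diamond cubic cell, a³ = Z·M/(N_A·ρ) = 8 × 100.9 / (6.022 × 10²³ × 8.850 g/cm³) = 1.515 × 10^-22 cm³.
a = (1.515 × 10^-22)^(1/3) = 5.330 × 10^-8 cm = 533 pm.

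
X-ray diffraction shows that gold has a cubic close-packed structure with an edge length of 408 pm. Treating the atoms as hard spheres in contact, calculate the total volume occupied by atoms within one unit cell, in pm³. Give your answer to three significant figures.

In an FCC lattice atoms touch along the face diagonal, so √2·a = 4r, so r = 0.3536a = 144.2 pm.
V_atoms = Z × (4/3)πr³ = 4 × (4/3)π × (144.2)³ = 5.03 × 10^7 pm³.

5.03 × 10^7 pm³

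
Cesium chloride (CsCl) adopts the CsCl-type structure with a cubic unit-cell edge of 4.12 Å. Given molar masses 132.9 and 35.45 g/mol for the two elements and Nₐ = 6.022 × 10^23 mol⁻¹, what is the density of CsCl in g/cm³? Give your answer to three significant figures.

The CsCl-type structure contains Z = 1 formula unit per cell; M(CsCl) = 132.9 + 35.45 = 168.35 g/mol.
a³ = (4.120 × 10^-8 cm)³ = 6.993 × 10^-23 cm³.
ρ = 1 × 168.35 / (6.022 × 10²³ × 6.993 × 10^-23) = 3.997 g/cm³.

4.00 g/cm³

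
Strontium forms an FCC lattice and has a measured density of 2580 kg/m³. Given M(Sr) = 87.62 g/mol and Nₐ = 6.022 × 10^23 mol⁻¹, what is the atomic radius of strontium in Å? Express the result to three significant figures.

2.15 Å

For an FCC cell (Z = 4), a³ = Z·M/(N_A·ρ) = 4 × 87.62 / (6.022 × 10²³ × 2.580) = 2.256 × 10^-22 cm³, so a = 6.087 × 10^-8 cm = 6.087 Å.
Atoms touch along the face diagonal, so √2·a = 4r, so r = 0.3536 × a = 2.15 Å.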